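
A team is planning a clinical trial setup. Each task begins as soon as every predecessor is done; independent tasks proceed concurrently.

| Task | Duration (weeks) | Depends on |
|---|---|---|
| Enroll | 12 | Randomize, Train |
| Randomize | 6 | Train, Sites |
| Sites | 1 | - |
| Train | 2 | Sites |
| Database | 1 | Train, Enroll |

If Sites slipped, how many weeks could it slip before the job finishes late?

Critical path: Sites→Train→Randomize→Enroll→Database = 1+2+6+12+1 = 22, so the finish is 22 weeks.
The longest chain containing Sites totals 22 weeks.
So Sites can slip 1 − 1 = 0 weeks.

0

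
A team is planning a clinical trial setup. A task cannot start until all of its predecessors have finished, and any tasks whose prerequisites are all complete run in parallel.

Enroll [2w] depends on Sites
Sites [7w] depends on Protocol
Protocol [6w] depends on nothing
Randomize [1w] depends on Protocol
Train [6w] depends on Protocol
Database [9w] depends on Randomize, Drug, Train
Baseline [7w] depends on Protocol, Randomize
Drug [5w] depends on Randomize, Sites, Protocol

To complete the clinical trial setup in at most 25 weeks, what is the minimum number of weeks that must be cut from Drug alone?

Current finish: 27 weeks; target: 25.
Drug is on every critical path, so each week cut from Drug cuts the finish by one (this holds down to a finish of 23).
Need 27 − 25 = 2 weeks off Drug → Drug becomes 3 weeks, finish becomes 25.

2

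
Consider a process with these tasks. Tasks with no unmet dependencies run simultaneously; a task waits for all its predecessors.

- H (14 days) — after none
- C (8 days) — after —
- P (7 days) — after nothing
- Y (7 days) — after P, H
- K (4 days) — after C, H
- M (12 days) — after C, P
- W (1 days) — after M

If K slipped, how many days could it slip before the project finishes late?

3

The longest chain is H→Y = 14+7 = 21; overall finish 21 days.
Longest path through K: 18 days (earliest finish 18, latest finish 21).
Slack of K = 17 − 14 = 3 days.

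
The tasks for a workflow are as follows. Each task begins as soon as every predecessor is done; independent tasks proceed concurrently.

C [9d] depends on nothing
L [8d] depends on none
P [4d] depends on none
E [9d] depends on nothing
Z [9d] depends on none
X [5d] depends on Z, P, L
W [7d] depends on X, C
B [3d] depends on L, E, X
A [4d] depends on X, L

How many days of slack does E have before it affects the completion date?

9

The longest chain is Z→X→W = 9+5+7 = 21; overall finish 21 days.
E finishes as early as 9 and must finish by 18.
So E can slip 18 − 9 = 9 days.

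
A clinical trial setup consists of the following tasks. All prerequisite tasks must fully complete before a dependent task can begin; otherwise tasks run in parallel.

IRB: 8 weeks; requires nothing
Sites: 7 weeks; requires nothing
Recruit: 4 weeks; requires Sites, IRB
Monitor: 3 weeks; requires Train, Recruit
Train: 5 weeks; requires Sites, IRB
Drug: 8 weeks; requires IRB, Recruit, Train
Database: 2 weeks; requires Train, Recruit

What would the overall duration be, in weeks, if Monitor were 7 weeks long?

21

Critical path before the change: IRB→Train→Drug = 8+5+8 = 21 giving 21 weeks.
Monitor is off the critical path — its longest chain is 16 weeks, giving 5 of slack.
That remains the longest chain; total 21 weeks.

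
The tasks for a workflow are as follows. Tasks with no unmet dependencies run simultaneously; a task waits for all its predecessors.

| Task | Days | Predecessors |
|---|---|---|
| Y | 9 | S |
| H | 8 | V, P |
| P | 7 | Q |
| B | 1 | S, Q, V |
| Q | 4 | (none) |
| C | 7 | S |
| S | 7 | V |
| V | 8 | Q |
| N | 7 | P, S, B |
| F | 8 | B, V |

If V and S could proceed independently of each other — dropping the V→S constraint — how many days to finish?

With the dependency in place, Q→V→S→B→F = 4+8+7+1+8 = 28 sets the finish at 28 days.
Without V→S, S's earliest start moves from 12 to 0.
After: Q→V→B→F = 4+8+1+8 = 21 → 21 days.

21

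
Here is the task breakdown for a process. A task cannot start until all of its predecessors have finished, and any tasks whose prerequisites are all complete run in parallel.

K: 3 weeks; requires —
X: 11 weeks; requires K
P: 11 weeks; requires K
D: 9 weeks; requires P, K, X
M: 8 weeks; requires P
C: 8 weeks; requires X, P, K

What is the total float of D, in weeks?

0

The longest chain is K→X→D = 3+11+9 = 23; overall finish 23 weeks.
The longest chain containing D totals 23 weeks.
Float = 23 − 23 = 0.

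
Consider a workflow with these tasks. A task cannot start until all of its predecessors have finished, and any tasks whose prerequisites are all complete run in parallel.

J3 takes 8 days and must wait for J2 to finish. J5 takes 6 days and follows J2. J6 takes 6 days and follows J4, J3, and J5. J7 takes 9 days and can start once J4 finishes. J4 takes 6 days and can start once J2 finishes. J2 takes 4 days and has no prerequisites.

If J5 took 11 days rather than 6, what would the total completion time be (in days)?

21

Baseline: J2→J4→J7 = 4+6+9 = 19 → 19 days.
J5 has 3 days of float (longest path through it is 16).
The binding chain switches to J2→J5→J6 = 4+11+6 = 21; finish 21 days.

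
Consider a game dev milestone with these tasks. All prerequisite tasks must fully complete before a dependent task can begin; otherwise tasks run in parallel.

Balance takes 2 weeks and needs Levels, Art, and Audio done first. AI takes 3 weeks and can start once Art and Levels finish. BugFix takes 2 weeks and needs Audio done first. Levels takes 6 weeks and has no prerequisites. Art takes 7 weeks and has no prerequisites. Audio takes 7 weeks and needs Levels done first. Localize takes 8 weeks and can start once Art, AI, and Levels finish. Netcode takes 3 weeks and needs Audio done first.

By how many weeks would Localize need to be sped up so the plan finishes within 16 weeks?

Current finish: 18 weeks; target: 16.
Localize is on every critical path, so each week cut from Localize cuts the finish by one (this holds down to a finish of 16).
Need 18 − 16 = 2 weeks off Localize → Localize becomes 6 weeks, finish becomes 16.

2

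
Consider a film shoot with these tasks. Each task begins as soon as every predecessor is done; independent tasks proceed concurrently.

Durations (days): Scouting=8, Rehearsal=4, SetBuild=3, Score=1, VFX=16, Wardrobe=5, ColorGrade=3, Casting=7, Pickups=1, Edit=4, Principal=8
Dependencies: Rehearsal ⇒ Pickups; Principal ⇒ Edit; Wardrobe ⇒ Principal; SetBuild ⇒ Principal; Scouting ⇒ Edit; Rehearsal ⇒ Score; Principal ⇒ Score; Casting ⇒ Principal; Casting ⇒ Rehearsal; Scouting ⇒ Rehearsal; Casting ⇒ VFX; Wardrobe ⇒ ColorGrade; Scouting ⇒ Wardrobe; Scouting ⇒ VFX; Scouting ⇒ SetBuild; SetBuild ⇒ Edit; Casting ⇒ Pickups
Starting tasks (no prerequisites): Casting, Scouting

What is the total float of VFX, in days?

The longest chain is Scouting→Wardrobe→Principal→Edit = 8+5+8+4 = 25; overall finish 25 days.
VFX finishes as early as 24 and must finish by 25.
So VFX can slip 25 − 24 = 1 day.

1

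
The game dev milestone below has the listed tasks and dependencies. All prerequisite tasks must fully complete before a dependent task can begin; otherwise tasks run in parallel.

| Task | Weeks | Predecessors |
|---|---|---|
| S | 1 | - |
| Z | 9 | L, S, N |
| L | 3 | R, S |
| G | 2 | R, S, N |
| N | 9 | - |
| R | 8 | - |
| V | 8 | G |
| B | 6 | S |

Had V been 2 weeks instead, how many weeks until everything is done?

Critical path before the change: R→L→Z = 8+3+9 = 20 giving 20 weeks.
V is off the critical path — its longest chain is 19 weeks, giving 1 of slack.
No other chain overtakes it, so the finish is 20 weeks.

20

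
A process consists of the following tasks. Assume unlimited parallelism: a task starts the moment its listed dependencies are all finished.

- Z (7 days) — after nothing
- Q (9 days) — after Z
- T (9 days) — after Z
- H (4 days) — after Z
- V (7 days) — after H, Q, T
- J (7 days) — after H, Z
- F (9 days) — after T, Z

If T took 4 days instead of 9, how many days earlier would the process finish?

2

As given, the longest chain is Z→T→F = 7+9+9 = 25, so the finish is 25 days.
T is on the critical path; changing it to 4 makes that path 20 days.
The binding chain switches to Z→Q→V = 7+9+7 = 23; finish 23 days.
Change in finish: 23 − 25 = -2 days.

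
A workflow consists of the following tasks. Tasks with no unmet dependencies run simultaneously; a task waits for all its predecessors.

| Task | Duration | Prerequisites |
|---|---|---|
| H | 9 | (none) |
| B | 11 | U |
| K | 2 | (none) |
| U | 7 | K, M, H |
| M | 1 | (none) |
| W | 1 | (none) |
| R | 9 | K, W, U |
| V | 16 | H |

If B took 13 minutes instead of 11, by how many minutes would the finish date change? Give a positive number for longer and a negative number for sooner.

Actual critical path: H→U→B = 9+7+11 = 27 ⇒ 27 minutes.
Since B is critical, the +2 change carries straight to that chain (now 29 minutes).
That remains the longest chain; total 29 minutes.
Change in finish: 29 − 27 = +2 minutes.

2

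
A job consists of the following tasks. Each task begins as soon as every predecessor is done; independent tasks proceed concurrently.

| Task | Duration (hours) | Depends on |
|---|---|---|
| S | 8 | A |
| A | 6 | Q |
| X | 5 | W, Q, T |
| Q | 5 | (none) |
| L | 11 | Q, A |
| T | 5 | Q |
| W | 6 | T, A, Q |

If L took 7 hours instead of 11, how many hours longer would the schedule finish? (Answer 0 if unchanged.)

0

The binding path is Q→A→L = 5+6+11 = 22; finish at 22 hours.
L lies on that path, so at 7 hours the path becomes 18 hours.
New critical path: Q→A→W→X = 5+6+6+5 = 22 ⇒ 22 hours.
Change in finish: 22 − 22 = +0 hours.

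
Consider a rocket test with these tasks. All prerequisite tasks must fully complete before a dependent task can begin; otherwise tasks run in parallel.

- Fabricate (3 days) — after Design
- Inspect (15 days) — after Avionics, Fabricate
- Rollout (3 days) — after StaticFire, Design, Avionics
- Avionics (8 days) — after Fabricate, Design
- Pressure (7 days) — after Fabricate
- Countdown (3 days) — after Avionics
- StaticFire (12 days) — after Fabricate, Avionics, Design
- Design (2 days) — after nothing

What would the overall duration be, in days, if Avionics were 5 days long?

25

Baseline: Design→Fabricate→Avionics→StaticFire→Rollout = 2+3+8+12+3 = 28 → 28 days.
Avionics lies on that path, so at 5 days the path becomes 25 days.
The critical path is still Design→Fabricate→Avionics→StaticFire→Rollout; finish is now 25 days.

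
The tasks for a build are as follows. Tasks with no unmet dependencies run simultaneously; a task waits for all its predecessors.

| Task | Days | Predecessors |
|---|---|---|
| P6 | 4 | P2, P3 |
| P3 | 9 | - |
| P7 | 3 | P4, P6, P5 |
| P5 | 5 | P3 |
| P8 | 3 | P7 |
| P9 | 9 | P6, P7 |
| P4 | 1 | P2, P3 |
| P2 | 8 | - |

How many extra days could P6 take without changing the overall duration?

The longest chain is P3→P5→P7→P9 = 9+5+3+9 = 26; overall finish 26 days.
Longest path through P6: 25 days (earliest finish 13, latest finish 14).
So P6 can slip 14 − 13 = 1 day.

1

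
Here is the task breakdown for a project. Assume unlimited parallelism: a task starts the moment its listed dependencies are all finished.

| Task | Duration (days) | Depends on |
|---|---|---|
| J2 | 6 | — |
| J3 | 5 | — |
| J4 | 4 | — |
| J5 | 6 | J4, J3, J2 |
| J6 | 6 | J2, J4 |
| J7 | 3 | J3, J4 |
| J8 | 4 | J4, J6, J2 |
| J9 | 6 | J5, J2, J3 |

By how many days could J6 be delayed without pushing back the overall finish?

2

J2→J5→J9 = 6+6+6 = 18 sets the makespan at 18 days.
J6 finishes as early as 12 and must finish by 14.
So J6 can slip 14 − 12 = 2 days.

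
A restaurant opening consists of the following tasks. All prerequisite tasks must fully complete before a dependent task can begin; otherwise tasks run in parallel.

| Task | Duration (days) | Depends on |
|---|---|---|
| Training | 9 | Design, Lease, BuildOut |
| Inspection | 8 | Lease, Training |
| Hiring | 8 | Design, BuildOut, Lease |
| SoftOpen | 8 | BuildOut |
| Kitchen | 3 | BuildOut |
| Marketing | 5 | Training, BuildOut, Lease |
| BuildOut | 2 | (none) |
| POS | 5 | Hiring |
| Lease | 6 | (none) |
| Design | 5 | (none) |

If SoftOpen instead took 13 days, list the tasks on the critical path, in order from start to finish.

The binding path is Lease→Training→Inspection = 6+9+8 = 23; finish at 23 days.
SoftOpen is off the critical path — its longest chain is 10 days, giving 13 of slack.
That remains the longest chain; total 23 days.

Lease, Training, Inspection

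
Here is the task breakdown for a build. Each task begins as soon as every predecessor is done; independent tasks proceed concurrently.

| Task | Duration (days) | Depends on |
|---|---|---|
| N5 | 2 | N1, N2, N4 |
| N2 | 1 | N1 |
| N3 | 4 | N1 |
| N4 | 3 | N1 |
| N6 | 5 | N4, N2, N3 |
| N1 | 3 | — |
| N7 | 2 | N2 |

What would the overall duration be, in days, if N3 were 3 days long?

Actual critical path: N1→N3→N6 = 3+4+5 = 12 ⇒ 12 days.
Since N3 is critical, the -1 change carries straight to that chain (now 11 days).
No other chain overtakes it, so the finish is 11 days.

11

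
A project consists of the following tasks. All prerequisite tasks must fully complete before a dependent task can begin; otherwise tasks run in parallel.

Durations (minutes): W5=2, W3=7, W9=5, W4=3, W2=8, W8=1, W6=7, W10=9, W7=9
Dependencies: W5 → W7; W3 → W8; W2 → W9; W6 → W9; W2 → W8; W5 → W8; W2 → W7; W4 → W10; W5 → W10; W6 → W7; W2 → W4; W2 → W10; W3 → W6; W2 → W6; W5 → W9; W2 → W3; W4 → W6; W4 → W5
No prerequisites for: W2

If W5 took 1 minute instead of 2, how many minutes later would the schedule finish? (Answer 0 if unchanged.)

0

Actual critical path: W2→W3→W6→W7 = 8+7+7+9 = 31 ⇒ 31 minutes.
The longest path through W5 is only 22 minutes, so W5 has float 9.
No other chain overtakes it, so the finish is 31 minutes.
Change in finish: 31 − 31 = +0 minutes.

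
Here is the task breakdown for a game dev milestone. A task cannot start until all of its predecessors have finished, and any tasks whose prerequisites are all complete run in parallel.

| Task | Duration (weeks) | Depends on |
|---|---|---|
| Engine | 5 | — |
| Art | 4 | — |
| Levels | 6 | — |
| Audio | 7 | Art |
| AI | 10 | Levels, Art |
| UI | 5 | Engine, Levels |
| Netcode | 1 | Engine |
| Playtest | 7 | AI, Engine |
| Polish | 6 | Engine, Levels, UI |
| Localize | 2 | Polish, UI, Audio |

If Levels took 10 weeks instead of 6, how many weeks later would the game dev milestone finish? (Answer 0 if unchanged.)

The binding path is Levels→AI→Playtest = 6+10+7 = 23; finish at 23 weeks.
Levels is on the critical path; changing it to 10 makes that path 27 weeks.
That remains the longest chain; total 27 weeks.
Change in finish: 27 − 23 = +4 weeks.

4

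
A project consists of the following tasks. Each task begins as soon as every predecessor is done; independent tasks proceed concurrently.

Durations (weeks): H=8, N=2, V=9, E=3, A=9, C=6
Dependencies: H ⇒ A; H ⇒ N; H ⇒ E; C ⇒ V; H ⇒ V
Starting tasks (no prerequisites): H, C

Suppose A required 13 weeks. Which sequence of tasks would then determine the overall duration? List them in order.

H, A

As given, the longest chain is H→A = 8+9 = 17, so the finish is 17 weeks.
Since A is critical, the +4 change carries straight to that chain (now 21 weeks).
No other chain overtakes it, so the finish is 21 weeks.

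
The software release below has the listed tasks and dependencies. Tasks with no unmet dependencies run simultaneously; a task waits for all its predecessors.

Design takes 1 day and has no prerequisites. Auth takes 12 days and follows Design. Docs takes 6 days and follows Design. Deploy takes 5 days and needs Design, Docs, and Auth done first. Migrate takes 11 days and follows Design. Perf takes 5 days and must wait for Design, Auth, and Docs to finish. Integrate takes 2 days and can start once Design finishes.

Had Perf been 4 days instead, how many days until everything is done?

18

As given, the longest chain is Design→Auth→Perf = 1+12+5 = 18, so the finish is 18 days.
Perf is on the critical path; changing it to 4 makes that path 17 days.
The binding chain switches to Design→Auth→Deploy = 1+12+5 = 18; finish 18 days.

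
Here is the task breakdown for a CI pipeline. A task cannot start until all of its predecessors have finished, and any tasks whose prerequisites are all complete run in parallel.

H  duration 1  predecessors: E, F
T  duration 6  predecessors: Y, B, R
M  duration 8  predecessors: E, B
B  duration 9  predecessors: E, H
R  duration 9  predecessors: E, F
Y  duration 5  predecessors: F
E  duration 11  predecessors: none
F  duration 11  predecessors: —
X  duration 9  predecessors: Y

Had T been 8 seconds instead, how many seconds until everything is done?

29

The binding path is E→H→B→M = 11+1+9+8 = 29; finish at 29 seconds.
T is off the critical path — its longest chain is 27 seconds, giving 2 of slack.
No other chain overtakes it, so the finish is 29 seconds.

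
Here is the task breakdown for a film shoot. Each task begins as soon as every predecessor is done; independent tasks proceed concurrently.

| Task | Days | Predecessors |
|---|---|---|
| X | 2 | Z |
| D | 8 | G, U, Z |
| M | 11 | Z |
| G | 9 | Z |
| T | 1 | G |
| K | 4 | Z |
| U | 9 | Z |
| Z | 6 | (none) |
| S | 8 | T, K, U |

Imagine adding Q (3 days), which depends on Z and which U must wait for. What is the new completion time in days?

Originally the schedule takes 24 days.
With Q inserted, U now waits for max(Z, Q).
New critical path: Z→Q→U→D = 6+3+9+8 = 26 ⇒ 26 days.

26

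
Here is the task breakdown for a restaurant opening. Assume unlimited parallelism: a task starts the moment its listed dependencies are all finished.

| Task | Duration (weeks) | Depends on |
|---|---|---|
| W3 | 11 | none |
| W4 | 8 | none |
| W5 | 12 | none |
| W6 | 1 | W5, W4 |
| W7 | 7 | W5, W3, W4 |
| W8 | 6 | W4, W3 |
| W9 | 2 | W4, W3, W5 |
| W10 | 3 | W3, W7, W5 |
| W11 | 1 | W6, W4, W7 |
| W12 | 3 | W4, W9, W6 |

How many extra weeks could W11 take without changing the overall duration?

2

W5→W7→W10 = 12+7+3 = 22 sets the makespan at 22 weeks.
The longest chain containing W11 totals 20 weeks.
Float = 22 − 20 = 2.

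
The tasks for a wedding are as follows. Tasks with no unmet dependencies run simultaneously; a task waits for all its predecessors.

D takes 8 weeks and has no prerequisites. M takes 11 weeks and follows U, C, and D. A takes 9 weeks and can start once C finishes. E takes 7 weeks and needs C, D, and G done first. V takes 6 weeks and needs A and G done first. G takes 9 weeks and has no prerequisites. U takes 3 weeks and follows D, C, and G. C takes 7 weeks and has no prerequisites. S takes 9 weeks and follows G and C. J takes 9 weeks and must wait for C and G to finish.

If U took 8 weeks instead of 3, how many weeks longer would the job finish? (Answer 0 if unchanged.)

Critical path before the change: G→U→M = 9+3+11 = 23 giving 23 weeks.
Since U is critical, the +5 change carries straight to that chain (now 28 weeks).
The critical path is still G→U→M; finish is now 28 weeks.
Change in finish: 28 − 23 = +5 weeks.

5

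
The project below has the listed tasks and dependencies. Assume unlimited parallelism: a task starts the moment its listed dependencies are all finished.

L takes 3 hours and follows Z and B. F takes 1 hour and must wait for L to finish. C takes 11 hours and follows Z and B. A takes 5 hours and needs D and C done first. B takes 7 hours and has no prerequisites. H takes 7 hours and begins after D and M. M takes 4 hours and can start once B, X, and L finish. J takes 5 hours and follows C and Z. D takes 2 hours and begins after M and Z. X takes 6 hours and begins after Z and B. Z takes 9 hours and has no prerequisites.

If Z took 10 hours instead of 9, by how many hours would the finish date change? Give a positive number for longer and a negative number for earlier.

As given, the longest chain is Z→X→M→D→H = 9+6+4+2+7 = 28, so the finish is 28 hours.
Z lies on that path, so at 10 hours the path becomes 29 hours.
No other chain overtakes it, so the finish is 29 hours.
Change in finish: 29 − 28 = +1 hours.

1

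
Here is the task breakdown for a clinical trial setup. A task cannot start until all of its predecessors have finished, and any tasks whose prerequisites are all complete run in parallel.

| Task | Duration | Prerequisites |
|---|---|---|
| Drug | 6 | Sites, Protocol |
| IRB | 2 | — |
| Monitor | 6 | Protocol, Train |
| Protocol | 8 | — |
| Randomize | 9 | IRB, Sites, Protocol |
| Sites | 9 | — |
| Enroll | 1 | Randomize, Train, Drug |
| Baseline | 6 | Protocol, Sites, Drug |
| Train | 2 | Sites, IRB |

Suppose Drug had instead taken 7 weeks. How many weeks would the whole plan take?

22

Baseline: Sites→Drug→Baseline = 9+6+6 = 21 → 21 weeks.
Drug is on the critical path; changing it to 7 makes that path 22 weeks.
That remains the longest chain; total 22 weeks.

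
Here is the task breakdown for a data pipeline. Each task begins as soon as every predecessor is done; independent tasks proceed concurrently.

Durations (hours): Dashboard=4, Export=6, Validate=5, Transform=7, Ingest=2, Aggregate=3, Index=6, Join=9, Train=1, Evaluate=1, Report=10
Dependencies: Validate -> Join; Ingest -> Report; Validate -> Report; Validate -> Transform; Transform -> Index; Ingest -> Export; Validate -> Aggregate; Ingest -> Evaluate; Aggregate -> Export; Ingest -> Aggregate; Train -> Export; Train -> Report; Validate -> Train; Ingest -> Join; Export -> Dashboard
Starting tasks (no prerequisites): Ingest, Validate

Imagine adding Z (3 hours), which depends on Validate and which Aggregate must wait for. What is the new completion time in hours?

Originally the project takes 18 hours.
With Z inserted, Aggregate now waits for max(Validate, Ingest, Z).
New critical path: Validate→Z→Aggregate→Export→Dashboard = 5+3+3+6+4 = 21 ⇒ 21 hours.

21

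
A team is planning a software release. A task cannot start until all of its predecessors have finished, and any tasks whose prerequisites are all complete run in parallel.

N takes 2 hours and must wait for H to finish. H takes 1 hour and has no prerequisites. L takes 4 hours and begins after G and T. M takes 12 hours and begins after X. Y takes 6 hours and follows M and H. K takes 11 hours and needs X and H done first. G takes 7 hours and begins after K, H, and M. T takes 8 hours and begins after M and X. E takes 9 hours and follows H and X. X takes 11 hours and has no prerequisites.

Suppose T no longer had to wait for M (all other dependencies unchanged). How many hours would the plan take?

With the dependency in place, X→M→T→L = 11+12+8+4 = 35 sets the finish at 35 hours.
Without M→T, T's earliest start moves from 23 to 11.
After: X→M→G→L = 11+12+7+4 = 34 → 34 hours.

34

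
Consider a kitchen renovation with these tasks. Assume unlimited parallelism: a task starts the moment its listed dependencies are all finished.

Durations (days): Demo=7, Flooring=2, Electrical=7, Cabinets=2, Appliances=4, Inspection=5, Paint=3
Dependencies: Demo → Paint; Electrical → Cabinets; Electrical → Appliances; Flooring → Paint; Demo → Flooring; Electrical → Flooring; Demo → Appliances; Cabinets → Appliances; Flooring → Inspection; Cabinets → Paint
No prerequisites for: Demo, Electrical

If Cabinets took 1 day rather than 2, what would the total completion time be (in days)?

14

Baseline: Demo→Flooring→Inspection = 7+2+5 = 14 → 14 days.
Cabinets has 1 day of float (longest path through it is 13).
That remains the longest chain; total 14 days.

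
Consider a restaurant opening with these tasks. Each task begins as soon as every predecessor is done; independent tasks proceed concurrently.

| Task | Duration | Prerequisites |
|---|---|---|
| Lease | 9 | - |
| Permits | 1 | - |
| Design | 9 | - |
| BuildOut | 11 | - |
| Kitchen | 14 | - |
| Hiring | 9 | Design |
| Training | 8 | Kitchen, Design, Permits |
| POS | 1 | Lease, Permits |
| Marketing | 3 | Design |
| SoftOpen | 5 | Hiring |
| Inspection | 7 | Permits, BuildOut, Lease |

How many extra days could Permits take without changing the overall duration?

Design→Hiring→SoftOpen = 9+9+5 = 23 sets the makespan at 23 days.
Longest path through Permits: 9 days (earliest finish 1, latest finish 15).
Float = 23 − 9 = 14.

14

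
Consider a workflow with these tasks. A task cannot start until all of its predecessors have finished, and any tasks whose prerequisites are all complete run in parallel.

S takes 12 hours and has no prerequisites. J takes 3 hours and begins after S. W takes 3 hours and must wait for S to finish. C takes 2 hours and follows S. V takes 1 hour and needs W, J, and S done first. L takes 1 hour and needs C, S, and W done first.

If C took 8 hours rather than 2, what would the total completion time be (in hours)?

21

Actual critical path: S→J→V = 12+3+1 = 16 ⇒ 16 hours.
C has 1 hour of float (longest path through it is 15).
Now S→C→L = 12+8+1 = 21 is longest, so the finish becomes 21 hours.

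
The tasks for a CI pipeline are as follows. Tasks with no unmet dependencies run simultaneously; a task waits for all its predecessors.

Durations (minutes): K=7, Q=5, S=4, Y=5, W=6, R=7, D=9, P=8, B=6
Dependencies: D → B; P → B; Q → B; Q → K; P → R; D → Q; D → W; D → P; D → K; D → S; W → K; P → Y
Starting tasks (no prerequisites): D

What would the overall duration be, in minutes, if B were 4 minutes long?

Critical path before the change: D→P→R = 9+8+7 = 24 giving 24 minutes.
The longest path through B is only 23 minutes, so B has float 1.
The critical path is still D→P→R; finish is now 24 minutes.

24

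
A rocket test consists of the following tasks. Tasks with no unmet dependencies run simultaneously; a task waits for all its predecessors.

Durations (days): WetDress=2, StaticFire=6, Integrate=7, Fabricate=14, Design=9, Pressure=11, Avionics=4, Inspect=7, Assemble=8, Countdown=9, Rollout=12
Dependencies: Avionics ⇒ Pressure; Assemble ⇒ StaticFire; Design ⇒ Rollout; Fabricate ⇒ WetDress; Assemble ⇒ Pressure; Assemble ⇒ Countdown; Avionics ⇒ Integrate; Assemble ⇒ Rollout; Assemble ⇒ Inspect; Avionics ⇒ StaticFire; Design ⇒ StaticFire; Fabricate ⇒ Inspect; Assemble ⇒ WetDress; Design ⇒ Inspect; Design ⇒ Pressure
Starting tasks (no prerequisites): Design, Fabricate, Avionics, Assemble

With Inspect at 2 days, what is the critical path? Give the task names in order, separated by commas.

Design, Rollout

Critical path before the change: Fabricate→Inspect = 14+7 = 21 giving 21 days.
Inspect lies on that path, so at 2 days the path becomes 16 days.
The binding chain switches to Design→Rollout = 9+12 = 21; finish 21 days.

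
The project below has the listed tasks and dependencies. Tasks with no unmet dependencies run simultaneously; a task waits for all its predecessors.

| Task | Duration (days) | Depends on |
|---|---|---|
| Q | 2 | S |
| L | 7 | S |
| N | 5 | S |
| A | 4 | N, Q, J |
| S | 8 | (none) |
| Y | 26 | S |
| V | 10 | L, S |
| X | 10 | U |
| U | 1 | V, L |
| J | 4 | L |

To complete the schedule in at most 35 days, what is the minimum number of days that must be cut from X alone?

Current finish: 36 days; target: 35.
X is on every critical path, so each day cut from X cuts the finish by one (this holds down to a finish of 34).
Need 36 − 35 = 1 day off X → X becomes 9 days, finish becomes 35.

1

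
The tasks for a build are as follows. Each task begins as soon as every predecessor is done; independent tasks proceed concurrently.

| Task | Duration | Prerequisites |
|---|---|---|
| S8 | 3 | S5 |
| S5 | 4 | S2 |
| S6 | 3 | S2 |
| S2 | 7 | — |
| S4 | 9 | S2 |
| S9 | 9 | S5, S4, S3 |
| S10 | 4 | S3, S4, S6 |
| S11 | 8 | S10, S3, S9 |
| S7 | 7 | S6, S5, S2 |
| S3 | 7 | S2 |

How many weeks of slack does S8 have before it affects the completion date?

S2→S4→S9→S11 = 7+9+9+8 = 33 sets the makespan at 33 weeks.
Longest path through S8: 14 weeks (earliest finish 14, latest finish 33).
So S8 can slip 33 − 14 = 19 weeks.

19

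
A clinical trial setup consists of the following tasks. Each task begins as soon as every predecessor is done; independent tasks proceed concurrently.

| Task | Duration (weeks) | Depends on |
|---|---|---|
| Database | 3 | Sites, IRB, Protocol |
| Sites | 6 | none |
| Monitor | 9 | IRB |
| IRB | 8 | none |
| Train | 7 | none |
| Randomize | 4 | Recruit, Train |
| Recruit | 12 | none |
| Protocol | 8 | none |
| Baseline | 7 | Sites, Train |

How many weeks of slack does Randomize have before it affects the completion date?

1

IRB→Monitor = 8+9 = 17 sets the makespan at 17 weeks.
The longest chain containing Randomize totals 16 weeks.
So Randomize can slip 17 − 16 = 1 week.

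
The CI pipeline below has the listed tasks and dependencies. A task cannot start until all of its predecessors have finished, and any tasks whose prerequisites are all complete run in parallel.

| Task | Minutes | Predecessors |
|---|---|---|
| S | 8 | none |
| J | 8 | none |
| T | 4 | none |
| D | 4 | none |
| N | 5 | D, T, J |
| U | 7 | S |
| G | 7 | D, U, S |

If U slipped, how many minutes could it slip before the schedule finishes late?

S→U→G = 8+7+7 = 22 sets the makespan at 22 minutes.
The longest chain containing U totals 22 minutes.
Slack of U = 8 − 8 = 0 minutes.

0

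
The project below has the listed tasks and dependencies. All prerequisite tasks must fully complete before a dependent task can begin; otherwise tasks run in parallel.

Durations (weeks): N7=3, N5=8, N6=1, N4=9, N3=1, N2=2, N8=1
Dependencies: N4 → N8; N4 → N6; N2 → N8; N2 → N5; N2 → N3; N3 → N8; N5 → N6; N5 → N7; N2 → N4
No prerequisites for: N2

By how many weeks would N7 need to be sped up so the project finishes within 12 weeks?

1

Current finish: 13 weeks; target: 12.
N7 is on every critical path, so each week cut from N7 cuts the finish by one (this holds down to a finish of 12).
Need 13 − 12 = 1 week off N7 → N7 becomes 2 weeks, finish becomes 12.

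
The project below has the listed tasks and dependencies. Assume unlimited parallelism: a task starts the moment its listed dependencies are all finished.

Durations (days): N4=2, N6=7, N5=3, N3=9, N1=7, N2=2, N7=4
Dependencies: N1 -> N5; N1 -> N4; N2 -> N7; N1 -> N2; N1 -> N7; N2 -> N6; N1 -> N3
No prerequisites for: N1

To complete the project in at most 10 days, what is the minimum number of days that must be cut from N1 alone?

Current finish: 16 days; target: 10.
N1 is on every critical path, so each day cut from N1 cuts the finish by one (this holds down to a finish of 10).
Need 16 − 10 = 6 days off N1 → N1 becomes 1 day, finish becomes 10.

6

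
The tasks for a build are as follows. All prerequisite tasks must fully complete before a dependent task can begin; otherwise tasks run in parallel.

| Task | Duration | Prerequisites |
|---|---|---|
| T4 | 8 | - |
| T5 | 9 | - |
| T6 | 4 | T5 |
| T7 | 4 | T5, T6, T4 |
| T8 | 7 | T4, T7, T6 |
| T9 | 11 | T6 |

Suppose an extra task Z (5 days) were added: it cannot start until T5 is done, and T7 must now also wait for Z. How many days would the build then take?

25

Originally the build takes 24 days.
With Z inserted, T7 now waits for max(T5, T6, T4, Z).
New critical path: T5→Z→T7→T8 = 9+5+4+7 = 25 ⇒ 25 days.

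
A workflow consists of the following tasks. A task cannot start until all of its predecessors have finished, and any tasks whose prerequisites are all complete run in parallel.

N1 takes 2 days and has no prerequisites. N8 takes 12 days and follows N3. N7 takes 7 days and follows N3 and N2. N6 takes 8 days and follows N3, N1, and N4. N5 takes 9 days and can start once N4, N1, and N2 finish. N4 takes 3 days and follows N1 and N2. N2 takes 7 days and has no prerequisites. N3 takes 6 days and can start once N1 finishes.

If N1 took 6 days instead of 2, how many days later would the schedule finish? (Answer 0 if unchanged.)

Actual critical path: N1→N3→N8 = 2+6+12 = 20 ⇒ 20 days.
N1 lies on that path, so at 6 days the path becomes 24 days.
No other chain overtakes it, so the finish is 24 days.
Change in finish: 24 − 20 = +4 days.

4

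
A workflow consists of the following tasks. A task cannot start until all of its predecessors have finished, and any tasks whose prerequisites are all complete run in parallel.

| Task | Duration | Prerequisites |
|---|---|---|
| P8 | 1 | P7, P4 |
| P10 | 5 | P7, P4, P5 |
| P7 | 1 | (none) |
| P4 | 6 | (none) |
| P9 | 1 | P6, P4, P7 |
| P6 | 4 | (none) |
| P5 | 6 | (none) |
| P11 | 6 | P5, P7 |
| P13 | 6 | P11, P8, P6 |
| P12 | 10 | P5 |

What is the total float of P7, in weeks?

P5→P11→P13 = 6+6+6 = 18 sets the makespan at 18 weeks.
Longest path through P7: 13 weeks (earliest finish 1, latest finish 6).
Slack of P7 = 5 − 0 = 5 weeks.

5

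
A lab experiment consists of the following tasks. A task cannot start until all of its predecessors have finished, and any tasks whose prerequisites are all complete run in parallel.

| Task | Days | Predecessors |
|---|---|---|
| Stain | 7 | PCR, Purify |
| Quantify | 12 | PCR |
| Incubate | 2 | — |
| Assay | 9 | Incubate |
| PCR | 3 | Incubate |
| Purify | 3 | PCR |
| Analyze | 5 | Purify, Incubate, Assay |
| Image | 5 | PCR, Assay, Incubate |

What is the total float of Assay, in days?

Incubate→PCR→Quantify = 2+3+12 = 17 sets the makespan at 17 days.
Longest path through Assay: 16 days (earliest finish 11, latest finish 12).
So Assay can slip 12 − 11 = 1 day.

1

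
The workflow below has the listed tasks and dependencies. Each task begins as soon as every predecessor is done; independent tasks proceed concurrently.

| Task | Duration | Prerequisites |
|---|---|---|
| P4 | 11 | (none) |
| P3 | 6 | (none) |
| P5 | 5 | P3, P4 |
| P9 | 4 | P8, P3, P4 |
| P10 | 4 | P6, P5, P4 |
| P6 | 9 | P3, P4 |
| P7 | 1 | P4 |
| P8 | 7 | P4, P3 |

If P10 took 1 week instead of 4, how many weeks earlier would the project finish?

Actual critical path: P4→P6→P10 = 11+9+4 = 24 ⇒ 24 weeks.
P10 lies on that path, so at 1 week the path becomes 21 weeks.
Now P4→P8→P9 = 11+7+4 = 22 is longest, so the finish becomes 22 weeks.
Change in finish: 22 − 24 = -2 weeks.

2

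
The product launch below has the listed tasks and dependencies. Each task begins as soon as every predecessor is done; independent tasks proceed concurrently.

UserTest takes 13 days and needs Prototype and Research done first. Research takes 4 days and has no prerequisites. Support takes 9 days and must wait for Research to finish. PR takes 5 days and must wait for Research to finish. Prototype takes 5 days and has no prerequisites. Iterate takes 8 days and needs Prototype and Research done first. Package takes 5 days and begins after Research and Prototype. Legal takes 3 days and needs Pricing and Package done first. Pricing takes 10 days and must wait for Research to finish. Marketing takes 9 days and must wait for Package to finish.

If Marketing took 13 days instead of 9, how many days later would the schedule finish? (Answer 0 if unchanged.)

As given, the longest chain is Prototype→Package→Marketing = 5+5+9 = 19, so the finish is 19 days.
Since Marketing is critical, the +4 change carries straight to that chain (now 23 days).
No other chain overtakes it, so the finish is 23 days.
Change in finish: 23 − 19 = +4 days.

4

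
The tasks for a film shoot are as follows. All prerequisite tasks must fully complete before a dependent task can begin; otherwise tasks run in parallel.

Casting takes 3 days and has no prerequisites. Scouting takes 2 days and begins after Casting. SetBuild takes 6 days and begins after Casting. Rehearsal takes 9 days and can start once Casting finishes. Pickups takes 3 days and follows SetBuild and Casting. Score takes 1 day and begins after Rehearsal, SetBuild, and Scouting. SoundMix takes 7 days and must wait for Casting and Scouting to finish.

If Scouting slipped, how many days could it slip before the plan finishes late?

Critical path: Casting→Rehearsal→Score = 3+9+1 = 13, so the finish is 13 days.
Scouting finishes as early as 5 and must finish by 6.
So Scouting can slip 6 − 5 = 1 day.

1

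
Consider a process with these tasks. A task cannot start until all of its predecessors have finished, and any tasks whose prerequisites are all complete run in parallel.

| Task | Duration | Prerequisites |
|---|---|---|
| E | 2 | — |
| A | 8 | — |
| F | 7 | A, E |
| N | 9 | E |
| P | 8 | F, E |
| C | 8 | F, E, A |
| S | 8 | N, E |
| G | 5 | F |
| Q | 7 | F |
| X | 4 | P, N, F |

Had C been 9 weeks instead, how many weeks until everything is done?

Actual critical path: A→F→P→X = 8+7+8+4 = 27 ⇒ 27 weeks.
C is off the critical path — its longest chain is 23 weeks, giving 4 of slack.
That remains the longest chain; total 27 weeks.

27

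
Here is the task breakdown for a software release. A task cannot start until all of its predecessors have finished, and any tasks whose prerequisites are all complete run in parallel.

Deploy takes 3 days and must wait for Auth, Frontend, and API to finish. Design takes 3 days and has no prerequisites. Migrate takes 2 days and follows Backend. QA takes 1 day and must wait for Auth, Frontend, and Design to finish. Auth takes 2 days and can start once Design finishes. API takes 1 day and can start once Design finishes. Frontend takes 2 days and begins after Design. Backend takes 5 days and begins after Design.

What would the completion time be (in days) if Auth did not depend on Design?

Before: longest chain Design→Backend→Migrate = 3+5+2 = 10, finish 10.
Without Design→Auth, Auth's earliest start moves from 3 to 0.
After: Design→Backend→Migrate = 3+5+2 = 10 → 10 days.

10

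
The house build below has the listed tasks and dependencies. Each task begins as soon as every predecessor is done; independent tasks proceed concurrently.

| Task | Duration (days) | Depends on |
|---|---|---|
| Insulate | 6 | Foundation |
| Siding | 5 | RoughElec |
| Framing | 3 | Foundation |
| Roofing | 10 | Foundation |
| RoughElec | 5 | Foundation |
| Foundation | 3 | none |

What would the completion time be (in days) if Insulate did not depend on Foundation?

13

Original critical path: Foundation→Roofing = 3+10 = 13 ⇒ 13 days.
Without Foundation→Insulate, Insulate's earliest start moves from 3 to 0.
New critical path: Foundation→Roofing = 3+10 = 13 ⇒ 13 days.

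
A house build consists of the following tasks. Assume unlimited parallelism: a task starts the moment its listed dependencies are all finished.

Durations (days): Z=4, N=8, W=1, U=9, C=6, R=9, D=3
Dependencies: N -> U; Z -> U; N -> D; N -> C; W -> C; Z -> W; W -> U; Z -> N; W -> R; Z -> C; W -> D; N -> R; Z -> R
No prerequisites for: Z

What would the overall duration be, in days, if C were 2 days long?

Actual critical path: Z→N→U = 4+8+9 = 21 ⇒ 21 days.
C is off the critical path — its longest chain is 18 days, giving 3 of slack.
The critical path is still Z→N→U; finish is now 21 days.

21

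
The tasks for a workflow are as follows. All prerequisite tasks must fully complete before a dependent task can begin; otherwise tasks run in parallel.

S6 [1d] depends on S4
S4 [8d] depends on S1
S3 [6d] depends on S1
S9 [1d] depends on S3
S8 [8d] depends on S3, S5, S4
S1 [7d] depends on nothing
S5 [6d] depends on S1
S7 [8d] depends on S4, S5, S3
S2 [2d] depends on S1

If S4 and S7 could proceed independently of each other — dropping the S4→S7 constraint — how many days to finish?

23

Before: longest chain S1→S4→S7 = 7+8+8 = 23, finish 23.
Without S4→S7, S7's earliest start moves from 15 to 13.
New critical path: S1→S4→S8 = 7+8+8 = 23 ⇒ 23 days.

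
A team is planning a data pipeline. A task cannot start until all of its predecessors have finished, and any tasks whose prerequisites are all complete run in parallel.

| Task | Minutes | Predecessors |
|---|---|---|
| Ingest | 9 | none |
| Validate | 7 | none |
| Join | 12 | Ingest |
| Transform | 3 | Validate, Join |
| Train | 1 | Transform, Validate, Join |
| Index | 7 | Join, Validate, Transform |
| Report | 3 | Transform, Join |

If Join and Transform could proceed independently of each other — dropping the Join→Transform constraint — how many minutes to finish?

28

Before: longest chain Ingest→Join→Transform→Index = 9+12+3+7 = 31, finish 31.
Without Join→Transform, Transform's earliest start moves from 21 to 7.
After: Ingest→Join→Index = 9+12+7 = 28 → 28 minutes.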